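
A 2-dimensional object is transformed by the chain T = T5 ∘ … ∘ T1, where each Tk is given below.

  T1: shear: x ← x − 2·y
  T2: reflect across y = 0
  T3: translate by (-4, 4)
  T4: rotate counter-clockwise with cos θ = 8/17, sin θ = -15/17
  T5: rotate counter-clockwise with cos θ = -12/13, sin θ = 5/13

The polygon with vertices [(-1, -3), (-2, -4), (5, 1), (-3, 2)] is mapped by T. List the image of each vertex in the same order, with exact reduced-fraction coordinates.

T1 shear: x ← x − 2·y: (-1, -3) → (5, -3); (-2, -4) → (6, -4); (5, 1) → (3, 1); (-3, 2) → (-7, 2)
T2 reflect across y = 0: (5, -3) → (5, 3); (6, -4) → (6, 4); (3, 1) → (3, -1); (-7, 2) → (-7, -2)
T3 translate by (-4, 4): (5, 3) → (1, 7); (6, 4) → (2, 8); (3, -1) → (-1, 3); (-7, -2) → (-11, 2)
T4 rotate counter-clockwise with cos θ = 8/17, sin θ = -15/17: (1, 7) → (113/17, 41/17); (2, 8) → (8, 2); (-1, 3) → (37/17, 39/17); (-11, 2) → (-58/17, 181/17)
T5 rotate counter-clockwise with cos θ = -12/13, sin θ = 5/13: (113/17, 41/17) → (-1561/221, 73/221); (8, 2) → (-106/13, 16/13); (37/17, 39/17) → (-639/221, -283/221); (-58/17, 181/17) → (-209/221, -2462/221)

image vertices: (-1561/221, 73/221), (-106/13, 16/13), (-639/221, -283/221), (-209/221, -2462/221)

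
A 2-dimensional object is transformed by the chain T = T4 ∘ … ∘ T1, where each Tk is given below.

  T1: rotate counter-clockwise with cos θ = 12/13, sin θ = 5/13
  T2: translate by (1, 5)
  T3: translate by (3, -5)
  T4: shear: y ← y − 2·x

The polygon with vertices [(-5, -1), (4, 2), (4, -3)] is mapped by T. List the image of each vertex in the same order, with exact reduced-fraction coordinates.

image vertices: (-3/13, -31/13), (90/13, -136/13), (115/13, -246/13)

T1 rotate counter-clockwise with cos θ = 12/13, sin θ = 5/13: (-5, -1) → (-55/13, -37/13); (4, 2) → (38/13, 44/13); (4, -3) → (63/13, -16/13)
T2 translate by (1, 5): (-55/13, -37/13) → (-42/13, 28/13); (38/13, 44/13) → (51/13, 109/13); (63/13, -16/13) → (76/13, 49/13)
T3 translate by (3, -5): (-42/13, 28/13) → (-3/13, -37/13); (51/13, 109/13) → (90/13, 44/13); (76/13, 49/13) → (115/13, -16/13)
T4 shear: y ← y − 2·x: (-3/13, -37/13) → (-3/13, -31/13); (90/13, 44/13) → (90/13, -136/13); (115/13, -16/13) → (115/13, -246/13)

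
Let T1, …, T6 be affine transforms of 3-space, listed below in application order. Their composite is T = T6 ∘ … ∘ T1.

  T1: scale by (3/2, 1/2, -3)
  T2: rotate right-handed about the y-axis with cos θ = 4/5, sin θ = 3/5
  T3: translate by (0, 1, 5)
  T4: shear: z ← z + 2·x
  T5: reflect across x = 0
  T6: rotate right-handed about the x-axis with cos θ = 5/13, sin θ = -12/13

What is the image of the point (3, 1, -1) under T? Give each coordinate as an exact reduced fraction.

T(p) = (-27/5, 387/26, 119/26)

T1 scale by (3/2, 1/2, -3): (3, 1, -1) → (9/2, 1/2, 3)
T2 rotate right-handed about the y-axis with cos θ = 4/5, sin θ = 3/5: (9/2, 1/2, 3) → (27/5, 1/2, -3/10)
T3 translate by (0, 1, 5): (27/5, 1/2, -3/10) → (27/5, 3/2, 47/10)
T4 shear: z ← z + 2·x: (27/5, 3/2, 47/10) → (27/5, 3/2, 31/2)
T5 reflect across x = 0: (27/5, 3/2, 31/2) → (-27/5, 3/2, 31/2)
T6 rotate right-handed about the x-axis with cos θ = 5/13, sin θ = -12/13: (-27/5, 3/2, 31/2) → (-27/5, 387/26, 119/26)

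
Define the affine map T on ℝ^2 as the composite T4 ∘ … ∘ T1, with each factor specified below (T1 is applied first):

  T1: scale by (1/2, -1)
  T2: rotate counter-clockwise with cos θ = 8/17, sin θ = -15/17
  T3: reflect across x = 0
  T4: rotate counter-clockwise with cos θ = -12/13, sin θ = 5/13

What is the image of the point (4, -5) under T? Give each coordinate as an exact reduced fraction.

T1 scale by (1/2, -1): (4, -5) → (2, 5)
T2 rotate counter-clockwise with cos θ = 8/17, sin θ = -15/17: (2, 5) → (91/17, 10/17)
T3 reflect across x = 0: (91/17, 10/17) → (-91/17, 10/17)
T4 rotate counter-clockwise with cos θ = -12/13, sin θ = 5/13: (-91/17, 10/17) → (1042/221, -575/221)

T(p) = (1042/221, -575/221)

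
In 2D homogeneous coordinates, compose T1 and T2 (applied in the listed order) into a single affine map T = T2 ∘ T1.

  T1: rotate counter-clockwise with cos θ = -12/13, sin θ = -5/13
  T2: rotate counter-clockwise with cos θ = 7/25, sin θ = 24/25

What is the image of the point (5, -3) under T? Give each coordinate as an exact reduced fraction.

T1 rotate counter-clockwise with cos θ = -12/13, sin θ = -5/13: (5, -3) → (-75/13, 11/13)
T2 rotate counter-clockwise with cos θ = 7/25, sin θ = 24/25: (-75/13, 11/13) → (-789/325, -1723/325)

T(p) = (-789/325, -1723/325)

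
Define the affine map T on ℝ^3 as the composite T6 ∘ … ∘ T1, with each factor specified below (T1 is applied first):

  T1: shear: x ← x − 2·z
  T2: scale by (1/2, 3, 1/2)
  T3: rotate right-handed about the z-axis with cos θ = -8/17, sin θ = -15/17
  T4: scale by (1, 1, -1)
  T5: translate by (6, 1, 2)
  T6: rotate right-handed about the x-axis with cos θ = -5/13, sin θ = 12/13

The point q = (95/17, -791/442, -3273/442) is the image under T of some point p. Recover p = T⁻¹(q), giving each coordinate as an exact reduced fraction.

p = (3, 1, -5)

T1 = [1 0 -2 0; 0 1 0 0; 0 0 1 0; 0 0 0 1]
T2·T1 = [1/2 0 -1 0; 0 3 0 0; 0 0 1/2 0; 0 0 0 1]
T3·…·T1 = [-4/17 45/17 8/17 0; -15/34 -24/17 15/17 0; 0 0 1/2 0; 0 0 0 1]
T4·…·T1 = [-4/17 45/17 8/17 0; -15/34 -24/17 15/17 0; 0 0 -1/2 0; 0 0 0 1]
T5·…·T1 = [-4/17 45/17 8/17 6; -15/34 -24/17 15/17 1; 0 0 -1/2 2; 0 0 0 1]
T6·…·T1 = [-4/17 45/17 8/17 6; 75/442 120/221 27/221 -29/13; -90/221 -288/221 445/442 2/13; 0 0 0 1]
det M = -3/4; M⁻¹ = [-16/17 966/221 -20/221 262/17; 5/17 40/663 -32/221 -82/51; 0 24/13 10/13 4; 0 0 0 1]
M⁻¹ · (95/17, -791/442, -3273/442)ᵀ = (3, 1, -5)ᵀ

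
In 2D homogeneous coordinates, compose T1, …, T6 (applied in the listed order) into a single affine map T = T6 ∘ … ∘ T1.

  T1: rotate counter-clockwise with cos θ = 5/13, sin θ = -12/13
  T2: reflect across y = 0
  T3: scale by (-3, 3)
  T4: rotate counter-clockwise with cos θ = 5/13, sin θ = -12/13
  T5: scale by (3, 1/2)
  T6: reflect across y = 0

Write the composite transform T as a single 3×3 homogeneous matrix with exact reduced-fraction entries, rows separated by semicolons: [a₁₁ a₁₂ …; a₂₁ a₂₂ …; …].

T = [1071/169 -1080/169 0; -180/169 -357/338 0; 0 0 1]

T1 = [5/13 12/13 0; -12/13 5/13 0; 0 0 1]
T2·T1 = [5/13 12/13 0; 12/13 -5/13 0; 0 0 1]
T3·…·T1 = [-15/13 -36/13 0; 36/13 -15/13 0; 0 0 1]
T4·…·T1 = [357/169 -360/169 0; 360/169 357/169 0; 0 0 1]
T5·…·T1 = [1071/169 -1080/169 0; 180/169 357/338 0; 0 0 1]
T6·…·T1 = [1071/169 -1080/169 0; -180/169 -357/338 0; 0 0 1]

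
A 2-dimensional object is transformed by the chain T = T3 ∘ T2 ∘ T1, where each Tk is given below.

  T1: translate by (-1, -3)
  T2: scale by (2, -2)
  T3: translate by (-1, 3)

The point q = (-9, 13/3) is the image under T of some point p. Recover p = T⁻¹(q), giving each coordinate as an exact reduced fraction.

T1 = [1 0 -1; 0 1 -3; 0 0 1]
T2·T1 = [2 0 -2; 0 -2 6; 0 0 1]
T3·…·T1 = [2 0 -3; 0 -2 9; 0 0 1]
det M = -4; M⁻¹ = [1/2 0 3/2; 0 -1/2 9/2; 0 0 1]
M⁻¹ · (-9, 13/3)ᵀ = (-3, 7/3)ᵀ

p = (-3, 7/3)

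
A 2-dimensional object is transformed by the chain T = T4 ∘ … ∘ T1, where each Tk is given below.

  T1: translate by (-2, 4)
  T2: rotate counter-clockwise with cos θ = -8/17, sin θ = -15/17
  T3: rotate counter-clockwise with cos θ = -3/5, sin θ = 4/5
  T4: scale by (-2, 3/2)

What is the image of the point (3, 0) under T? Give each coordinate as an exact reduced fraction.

T(p) = (-64/85, 1047/170)

T1 translate by (-2, 4): (3, 0) → (1, 4)
T2 rotate counter-clockwise with cos θ = -8/17, sin θ = -15/17: (1, 4) → (52/17, -47/17)
T3 rotate counter-clockwise with cos θ = -3/5, sin θ = 4/5: (52/17, -47/17) → (32/85, 349/85)
T4 scale by (-2, 3/2): (32/85, 349/85) → (-64/85, 1047/170)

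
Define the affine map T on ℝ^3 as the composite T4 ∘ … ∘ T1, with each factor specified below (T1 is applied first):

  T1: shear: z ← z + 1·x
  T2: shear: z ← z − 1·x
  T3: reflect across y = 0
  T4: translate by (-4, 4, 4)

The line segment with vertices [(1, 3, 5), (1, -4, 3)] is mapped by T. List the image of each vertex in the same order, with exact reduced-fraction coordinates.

image vertices: (-3, 1, 9), (-3, 8, 7)

T1 shear: z ← z + 1·x: (1, 3, 5) → (1, 3, 6); (1, -4, 3) → (1, -4, 4)
T2 shear: z ← z − 1·x: (1, 3, 6) → (1, 3, 5); (1, -4, 4) → (1, -4, 3)
T3 reflect across y = 0: (1, 3, 5) → (1, -3, 5); (1, -4, 3) → (1, 4, 3)
T4 translate by (-4, 4, 4): (1, -3, 5) → (-3, 1, 9); (1, 4, 3) → (-3, 8, 7)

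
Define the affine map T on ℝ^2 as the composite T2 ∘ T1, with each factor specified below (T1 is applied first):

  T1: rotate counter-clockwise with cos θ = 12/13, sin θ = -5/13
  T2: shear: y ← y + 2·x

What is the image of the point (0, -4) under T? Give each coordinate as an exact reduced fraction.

T1 rotate counter-clockwise with cos θ = 12/13, sin θ = -5/13: (0, -4) → (-20/13, -48/13)
T2 shear: y ← y + 2·x: (-20/13, -48/13) → (-20/13, -88/13)

T(p) = (-20/13, -88/13)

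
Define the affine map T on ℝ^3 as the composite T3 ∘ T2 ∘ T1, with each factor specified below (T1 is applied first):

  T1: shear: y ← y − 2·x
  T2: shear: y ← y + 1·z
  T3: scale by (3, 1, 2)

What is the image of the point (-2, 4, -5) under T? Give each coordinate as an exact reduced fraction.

T1 shear: y ← y − 2·x: (-2, 4, -5) → (-2, 8, -5)
T2 shear: y ← y + 1·z: (-2, 8, -5) → (-2, 3, -5)
T3 scale by (3, 1, 2): (-2, 3, -5) → (-6, 3, -10)

T(p) = (-6, 3, -10)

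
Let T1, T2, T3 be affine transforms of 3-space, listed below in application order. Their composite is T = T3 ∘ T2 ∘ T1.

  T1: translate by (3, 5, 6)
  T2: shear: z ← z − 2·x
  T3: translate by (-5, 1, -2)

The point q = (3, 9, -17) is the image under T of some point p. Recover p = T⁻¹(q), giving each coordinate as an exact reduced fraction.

T1 = [1 0 0 3; 0 1 0 5; 0 0 1 6; 0 0 0 1]
T2·T1 = [1 0 0 3; 0 1 0 5; -2 0 1 0; 0 0 0 1]
T3·…·T1 = [1 0 0 -2; 0 1 0 6; -2 0 1 -2; 0 0 0 1]
det M = 1; M⁻¹ = [1 0 0 2; 0 1 0 -6; 2 0 1 6; 0 0 0 1]
M⁻¹ · (3, 9, -17)ᵀ = (5, 3, -5)ᵀ

p = (5, 3, -5)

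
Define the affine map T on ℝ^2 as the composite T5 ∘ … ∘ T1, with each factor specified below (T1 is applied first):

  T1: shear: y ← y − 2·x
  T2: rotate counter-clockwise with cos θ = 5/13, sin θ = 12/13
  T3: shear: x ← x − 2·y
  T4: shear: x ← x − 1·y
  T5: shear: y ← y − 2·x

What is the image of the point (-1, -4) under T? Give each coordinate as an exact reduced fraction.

T(p) = (85/13, -192/13)

T1 shear: y ← y − 2·x: (-1, -4) → (-1, -2)
T2 rotate counter-clockwise with cos θ = 5/13, sin θ = 12/13: (-1, -2) → (19/13, -22/13)
T3 shear: x ← x − 2·y: (19/13, -22/13) → (63/13, -22/13)
T4 shear: x ← x − 1·y: (63/13, -22/13) → (85/13, -22/13)
T5 shear: y ← y − 2·x: (85/13, -22/13) → (85/13, -192/13)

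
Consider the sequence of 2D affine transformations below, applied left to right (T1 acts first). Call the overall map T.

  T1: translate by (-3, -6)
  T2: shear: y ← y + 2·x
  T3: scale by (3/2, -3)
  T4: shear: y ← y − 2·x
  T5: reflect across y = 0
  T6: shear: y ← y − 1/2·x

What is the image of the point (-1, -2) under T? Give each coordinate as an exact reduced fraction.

T(p) = (-6, -57)

T1 translate by (-3, -6): (-1, -2) → (-4, -8)
T2 shear: y ← y + 2·x: (-4, -8) → (-4, -16)
T3 scale by (3/2, -3): (-4, -16) → (-6, 48)
T4 shear: y ← y − 2·x: (-6, 48) → (-6, 60)
T5 reflect across y = 0: (-6, 60) → (-6, -60)
T6 shear: y ← y − 1/2·x: (-6, -60) → (-6, -57)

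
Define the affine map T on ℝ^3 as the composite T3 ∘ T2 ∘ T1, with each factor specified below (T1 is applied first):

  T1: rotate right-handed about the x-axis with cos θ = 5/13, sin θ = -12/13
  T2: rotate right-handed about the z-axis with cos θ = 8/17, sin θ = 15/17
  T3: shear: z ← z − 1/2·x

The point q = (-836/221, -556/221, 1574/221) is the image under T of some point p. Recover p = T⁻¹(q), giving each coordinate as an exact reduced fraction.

p = (-4, -4, 4)

T1 = [1 0 0 0; 0 5/13 12/13 0; 0 -12/13 5/13 0; 0 0 0 1]
T2·T1 = [8/17 -75/221 -180/221 0; 15/17 40/221 96/221 0; 0 -12/13 5/13 0; 0 0 0 1]
T3·…·T1 = [8/17 -75/221 -180/221 0; 15/17 40/221 96/221 0; -4/17 -333/442 175/221 0; 0 0 0 1]
det M = 1; M⁻¹ = [8/17 15/17 0 0; -177/221 40/221 -12/13 0; -275/442 96/221 5/13 0; 0 0 0 1]
M⁻¹ · (-836/221, -556/221, 1574/221)ᵀ = (-4, -4, 4)ᵀ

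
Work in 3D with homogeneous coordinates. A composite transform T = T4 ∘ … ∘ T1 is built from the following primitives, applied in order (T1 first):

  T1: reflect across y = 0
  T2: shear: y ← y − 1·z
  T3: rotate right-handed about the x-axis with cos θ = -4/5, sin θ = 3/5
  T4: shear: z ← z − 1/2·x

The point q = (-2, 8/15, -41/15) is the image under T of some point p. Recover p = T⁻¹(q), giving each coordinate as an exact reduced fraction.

T1 = [1 0 0 0; 0 -1 0 0; 0 0 1 0; 0 0 0 1]
T2·T1 = [1 0 0 0; 0 -1 -1 0; 0 0 1 0; 0 0 0 1]
T3·…·T1 = [1 0 0 0; 0 4/5 1/5 0; 0 -3/5 -7/5 0; 0 0 0 1]
T4·…·T1 = [1 0 0 0; 0 4/5 1/5 0; -1/2 -3/5 -7/5 0; 0 0 0 1]
det M = -1; M⁻¹ = [1 0 0 0; 1/10 7/5 1/5 0; -2/5 -3/5 -4/5 0; 0 0 0 1]
M⁻¹ · (-2, 8/15, -41/15)ᵀ = (-2, 0, 8/3)ᵀ

p = (-2, 0, 8/3)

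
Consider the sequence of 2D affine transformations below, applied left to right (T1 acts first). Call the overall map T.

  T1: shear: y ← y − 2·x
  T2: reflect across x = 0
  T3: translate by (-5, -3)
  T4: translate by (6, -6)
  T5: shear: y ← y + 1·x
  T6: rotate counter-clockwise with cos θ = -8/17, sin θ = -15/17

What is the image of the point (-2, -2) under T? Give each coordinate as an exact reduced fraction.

T(p) = (-84/17, -13/17)

T1 shear: y ← y − 2·x: (-2, -2) → (-2, 2)
T2 reflect across x = 0: (-2, 2) → (2, 2)
T3 translate by (-5, -3): (2, 2) → (-3, -1)
T4 translate by (6, -6): (-3, -1) → (3, -7)
T5 shear: y ← y + 1·x: (3, -7) → (3, -4)
T6 rotate counter-clockwise with cos θ = -8/17, sin θ = -15/17: (3, -4) → (-84/17, -13/17)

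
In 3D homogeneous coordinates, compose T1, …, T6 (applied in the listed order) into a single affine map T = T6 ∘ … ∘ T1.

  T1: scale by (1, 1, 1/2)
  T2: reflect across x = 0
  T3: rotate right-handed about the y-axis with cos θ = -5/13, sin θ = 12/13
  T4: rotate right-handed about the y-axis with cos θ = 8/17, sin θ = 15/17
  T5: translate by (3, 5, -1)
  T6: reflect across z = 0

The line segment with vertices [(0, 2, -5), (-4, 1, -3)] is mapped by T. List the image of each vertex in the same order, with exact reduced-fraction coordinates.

image vertices: (1221/442, 7, -329/221), (-497/442, 6, -25/221)

T1 scale by (1, 1, 1/2): (0, 2, -5) → (0, 2, -5/2); (-4, 1, -3) → (-4, 1, -3/2)
T2 reflect across x = 0: (0, 2, -5/2) → (0, 2, -5/2); (-4, 1, -3/2) → (4, 1, -3/2)
T3 rotate right-handed about the y-axis with cos θ = -5/13, sin θ = 12/13: (0, 2, -5/2) → (-30/13, 2, 25/26); (4, 1, -3/2) → (-38/13, 1, -81/26)
T4 rotate right-handed about the y-axis with cos θ = 8/17, sin θ = 15/17: (-30/13, 2, 25/26) → (-105/442, 2, 550/221); (-38/13, 1, -81/26) → (-1823/442, 1, 246/221)
T5 translate by (3, 5, -1): (-105/442, 2, 550/221) → (1221/442, 7, 329/221); (-1823/442, 1, 246/221) → (-497/442, 6, 25/221)
T6 reflect across z = 0: (1221/442, 7, 329/221) → (1221/442, 7, -329/221); (-497/442, 6, 25/221) → (-497/442, 6, -25/221)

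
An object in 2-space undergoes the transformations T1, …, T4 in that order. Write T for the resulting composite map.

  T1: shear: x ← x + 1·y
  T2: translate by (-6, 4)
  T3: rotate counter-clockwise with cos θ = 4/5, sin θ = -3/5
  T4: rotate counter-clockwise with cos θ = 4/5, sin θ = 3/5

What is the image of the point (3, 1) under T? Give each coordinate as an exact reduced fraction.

T(p) = (-2, 5)

T1 shear: x ← x + 1·y: (3, 1) → (4, 1)
T2 translate by (-6, 4): (4, 1) → (-2, 5)
T3 rotate counter-clockwise with cos θ = 4/5, sin θ = -3/5: (-2, 5) → (7/5, 26/5)
T4 rotate counter-clockwise with cos θ = 4/5, sin θ = 3/5: (7/5, 26/5) → (-2, 5)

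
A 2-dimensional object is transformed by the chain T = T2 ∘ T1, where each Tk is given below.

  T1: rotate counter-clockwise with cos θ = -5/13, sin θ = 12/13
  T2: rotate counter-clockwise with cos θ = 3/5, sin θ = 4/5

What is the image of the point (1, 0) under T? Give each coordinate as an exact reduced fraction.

T1 rotate counter-clockwise with cos θ = -5/13, sin θ = 12/13: (1, 0) → (-5/13, 12/13)
T2 rotate counter-clockwise with cos θ = 3/5, sin θ = 4/5: (-5/13, 12/13) → (-63/65, 16/65)

T(p) = (-63/65, 16/65)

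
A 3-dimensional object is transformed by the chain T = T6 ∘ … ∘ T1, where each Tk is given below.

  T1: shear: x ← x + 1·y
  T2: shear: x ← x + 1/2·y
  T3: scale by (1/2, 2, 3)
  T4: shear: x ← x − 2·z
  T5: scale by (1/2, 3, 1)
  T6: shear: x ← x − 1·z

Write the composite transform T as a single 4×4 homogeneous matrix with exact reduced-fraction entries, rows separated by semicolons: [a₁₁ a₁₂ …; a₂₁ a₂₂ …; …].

T = [1/4 3/8 -6 0; 0 6 0 0; 0 0 3 0; 0 0 0 1]

T1 = [1 1 0 0; 0 1 0 0; 0 0 1 0; 0 0 0 1]
T2·T1 = [1 3/2 0 0; 0 1 0 0; 0 0 1 0; 0 0 0 1]
T3·…·T1 = [1/2 3/4 0 0; 0 2 0 0; 0 0 3 0; 0 0 0 1]
T4·…·T1 = [1/2 3/4 -6 0; 0 2 0 0; 0 0 3 0; 0 0 0 1]
T5·…·T1 = [1/4 3/8 -3 0; 0 6 0 0; 0 0 3 0; 0 0 0 1]
T6·…·T1 = [1/4 3/8 -6 0; 0 6 0 0; 0 0 3 0; 0 0 0 1]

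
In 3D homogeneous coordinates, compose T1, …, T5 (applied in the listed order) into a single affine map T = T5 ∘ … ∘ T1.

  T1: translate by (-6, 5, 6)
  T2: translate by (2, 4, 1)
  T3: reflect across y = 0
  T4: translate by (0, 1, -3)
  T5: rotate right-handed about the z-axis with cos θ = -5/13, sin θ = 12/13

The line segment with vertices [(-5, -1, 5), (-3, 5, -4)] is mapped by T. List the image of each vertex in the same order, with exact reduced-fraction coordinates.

T1 translate by (-6, 5, 6): (-5, -1, 5) → (-11, 4, 11); (-3, 5, -4) → (-9, 10, 2)
T2 translate by (2, 4, 1): (-11, 4, 11) → (-9, 8, 12); (-9, 10, 2) → (-7, 14, 3)
T3 reflect across y = 0: (-9, 8, 12) → (-9, -8, 12); (-7, 14, 3) → (-7, -14, 3)
T4 translate by (0, 1, -3): (-9, -8, 12) → (-9, -7, 9); (-7, -14, 3) → (-7, -13, 0)
T5 rotate right-handed about the z-axis with cos θ = -5/13, sin θ = 12/13: (-9, -7, 9) → (129/13, -73/13, 9); (-7, -13, 0) → (191/13, -19/13, 0)

image vertices: (129/13, -73/13, 9), (191/13, -19/13, 0)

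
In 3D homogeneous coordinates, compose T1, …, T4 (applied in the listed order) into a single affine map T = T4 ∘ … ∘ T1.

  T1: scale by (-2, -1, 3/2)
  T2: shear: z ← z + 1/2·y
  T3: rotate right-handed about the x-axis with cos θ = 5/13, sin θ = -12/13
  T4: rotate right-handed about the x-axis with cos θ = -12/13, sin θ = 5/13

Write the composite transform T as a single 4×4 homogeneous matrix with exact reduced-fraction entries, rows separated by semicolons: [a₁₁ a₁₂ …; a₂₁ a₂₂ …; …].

T1 = [-2 0 0 0; 0 -1 0 0; 0 0 3/2 0; 0 0 0 1]
T2·T1 = [-2 0 0 0; 0 -1 0 0; 0 -1/2 3/2 0; 0 0 0 1]
T3·…·T1 = [-2 0 0 0; 0 -11/13 18/13 0; 0 19/26 15/26 0; 0 0 0 1]
T4·…·T1 = [-2 0 0 0; 0 1/2 -3/2 0; 0 -1 0 0; 0 0 0 1]

T = [-2 0 0 0; 0 1/2 -3/2 0; 0 -1 0 0; 0 0 0 1]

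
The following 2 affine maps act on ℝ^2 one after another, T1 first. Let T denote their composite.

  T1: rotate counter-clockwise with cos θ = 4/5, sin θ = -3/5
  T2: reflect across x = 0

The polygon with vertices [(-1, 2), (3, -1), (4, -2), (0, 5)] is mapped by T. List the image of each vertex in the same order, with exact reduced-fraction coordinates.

T1 rotate counter-clockwise with cos θ = 4/5, sin θ = -3/5: (-1, 2) → (2/5, 11/5); (3, -1) → (9/5, -13/5); (4, -2) → (2, -4); (0, 5) → (3, 4)
T2 reflect across x = 0: (2/5, 11/5) → (-2/5, 11/5); (9/5, -13/5) → (-9/5, -13/5); (2, -4) → (-2, -4); (3, 4) → (-3, 4)

image vertices: (-2/5, 11/5), (-9/5, -13/5), (-2, -4), (-3, 4)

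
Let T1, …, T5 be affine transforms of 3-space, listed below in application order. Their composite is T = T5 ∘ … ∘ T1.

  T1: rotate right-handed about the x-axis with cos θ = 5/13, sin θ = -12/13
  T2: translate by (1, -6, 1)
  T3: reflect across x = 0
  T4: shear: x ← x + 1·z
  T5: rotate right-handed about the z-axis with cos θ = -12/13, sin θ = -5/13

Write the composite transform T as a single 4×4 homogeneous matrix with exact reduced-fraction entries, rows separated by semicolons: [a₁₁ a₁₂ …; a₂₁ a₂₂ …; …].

T1 = [1 0 0 0; 0 5/13 12/13 0; 0 -12/13 5/13 0; 0 0 0 1]
T2·T1 = [1 0 0 1; 0 5/13 12/13 -6; 0 -12/13 5/13 1; 0 0 0 1]
T3·…·T1 = [-1 0 0 -1; 0 5/13 12/13 -6; 0 -12/13 5/13 1; 0 0 0 1]
T4·…·T1 = [-1 -12/13 5/13 0; 0 5/13 12/13 -6; 0 -12/13 5/13 1; 0 0 0 1]
T5·…·T1 = [12/13 1 0 -30/13; 5/13 0 -1 72/13; 0 -12/13 5/13 1; 0 0 0 1]

T = [12/13 1 0 -30/13; 5/13 0 -1 72/13; 0 -12/13 5/13 1; 0 0 0 1]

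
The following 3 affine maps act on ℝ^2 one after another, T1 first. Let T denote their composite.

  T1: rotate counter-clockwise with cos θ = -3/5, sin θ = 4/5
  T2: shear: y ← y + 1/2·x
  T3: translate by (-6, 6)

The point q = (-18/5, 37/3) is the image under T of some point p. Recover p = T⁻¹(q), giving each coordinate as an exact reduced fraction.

T1 = [-3/5 -4/5 0; 4/5 -3/5 0; 0 0 1]
T2·T1 = [-3/5 -4/5 0; 1/2 -1 0; 0 0 1]
T3·…·T1 = [-3/5 -4/5 -6; 1/2 -1 6; 0 0 1]
det M = 1; M⁻¹ = [-1 4/5 -54/5; -1/2 -3/5 3/5; 0 0 1]
M⁻¹ · (-18/5, 37/3)ᵀ = (8/3, -5)ᵀ

p = (8/3, -5)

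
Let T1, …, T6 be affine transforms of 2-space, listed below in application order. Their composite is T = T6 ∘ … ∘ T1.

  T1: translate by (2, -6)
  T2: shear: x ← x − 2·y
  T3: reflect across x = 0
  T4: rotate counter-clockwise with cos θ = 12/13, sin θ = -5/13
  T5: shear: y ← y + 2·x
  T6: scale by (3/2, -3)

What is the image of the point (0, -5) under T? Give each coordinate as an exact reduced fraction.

T(p) = (-1029/26, 2094/13)

T1 translate by (2, -6): (0, -5) → (2, -11)
T2 shear: x ← x − 2·y: (2, -11) → (24, -11)
T3 reflect across x = 0: (24, -11) → (-24, -11)
T4 rotate counter-clockwise with cos θ = 12/13, sin θ = -5/13: (-24, -11) → (-343/13, -12/13)
T5 shear: y ← y + 2·x: (-343/13, -12/13) → (-343/13, -698/13)
T6 scale by (3/2, -3): (-343/13, -698/13) → (-1029/26, 2094/13)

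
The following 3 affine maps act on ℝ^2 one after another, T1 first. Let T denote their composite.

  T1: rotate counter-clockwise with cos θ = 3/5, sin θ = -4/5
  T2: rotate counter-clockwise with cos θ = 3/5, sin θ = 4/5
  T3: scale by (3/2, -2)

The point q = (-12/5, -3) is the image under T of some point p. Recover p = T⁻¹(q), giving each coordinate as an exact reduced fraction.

p = (-8/5, 3/2)

T1 = [3/5 4/5 0; -4/5 3/5 0; 0 0 1]
T2·T1 = [1 0 0; 0 1 0; 0 0 1]
T3·…·T1 = [3/2 0 0; 0 -2 0; 0 0 1]
det M = -3; M⁻¹ = [2/3 0 0; 0 -1/2 0; 0 0 1]
M⁻¹ · (-12/5, -3)ᵀ = (-8/5, 3/2)ᵀ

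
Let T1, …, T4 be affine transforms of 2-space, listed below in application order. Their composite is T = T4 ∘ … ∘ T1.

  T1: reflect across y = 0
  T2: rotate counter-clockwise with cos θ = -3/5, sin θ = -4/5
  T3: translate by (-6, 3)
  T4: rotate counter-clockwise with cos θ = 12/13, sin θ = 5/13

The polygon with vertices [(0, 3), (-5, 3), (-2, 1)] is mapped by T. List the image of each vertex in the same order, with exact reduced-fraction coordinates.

T1 reflect across y = 0: (0, 3) → (0, -3); (-5, 3) → (-5, -3); (-2, 1) → (-2, -1)
T2 rotate counter-clockwise with cos θ = -3/5, sin θ = -4/5: (0, -3) → (-12/5, 9/5); (-5, -3) → (3/5, 29/5); (-2, -1) → (2/5, 11/5)
T3 translate by (-6, 3): (-12/5, 9/5) → (-42/5, 24/5); (3/5, 29/5) → (-27/5, 44/5); (2/5, 11/5) → (-28/5, 26/5)
T4 rotate counter-clockwise with cos θ = 12/13, sin θ = 5/13: (-42/5, 24/5) → (-48/5, 6/5); (-27/5, 44/5) → (-544/65, 393/65); (-28/5, 26/5) → (-466/65, 172/65)

image vertices: (-48/5, 6/5), (-544/65, 393/65), (-466/65, 172/65)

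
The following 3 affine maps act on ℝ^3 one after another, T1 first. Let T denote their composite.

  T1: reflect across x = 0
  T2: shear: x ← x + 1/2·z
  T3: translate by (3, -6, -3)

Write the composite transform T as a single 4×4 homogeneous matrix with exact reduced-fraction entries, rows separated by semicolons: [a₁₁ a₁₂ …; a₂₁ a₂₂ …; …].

T = [-1 0 1/2 3; 0 1 0 -6; 0 0 1 -3; 0 0 0 1]

T1 = [-1 0 0 0; 0 1 0 0; 0 0 1 0; 0 0 0 1]
T2·T1 = [-1 0 1/2 0; 0 1 0 0; 0 0 1 0; 0 0 0 1]
T3·…·T1 = [-1 0 1/2 3; 0 1 0 -6; 0 0 1 -3; 0 0 0 1]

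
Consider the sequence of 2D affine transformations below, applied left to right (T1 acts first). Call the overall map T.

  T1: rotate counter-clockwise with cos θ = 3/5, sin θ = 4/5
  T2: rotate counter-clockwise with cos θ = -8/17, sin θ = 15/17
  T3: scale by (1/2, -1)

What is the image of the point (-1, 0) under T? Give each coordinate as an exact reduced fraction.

T1 rotate counter-clockwise with cos θ = 3/5, sin θ = 4/5: (-1, 0) → (-3/5, -4/5)
T2 rotate counter-clockwise with cos θ = -8/17, sin θ = 15/17: (-3/5, -4/5) → (84/85, -13/85)
T3 scale by (1/2, -1): (84/85, -13/85) → (42/85, 13/85)

T(p) = (42/85, 13/85)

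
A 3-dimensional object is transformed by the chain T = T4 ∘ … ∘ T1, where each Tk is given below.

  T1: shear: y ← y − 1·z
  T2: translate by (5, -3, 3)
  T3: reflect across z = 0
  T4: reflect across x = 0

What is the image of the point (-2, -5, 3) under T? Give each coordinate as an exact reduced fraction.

T1 shear: y ← y − 1·z: (-2, -5, 3) → (-2, -8, 3)
T2 translate by (5, -3, 3): (-2, -8, 3) → (3, -11, 6)
T3 reflect across z = 0: (3, -11, 6) → (3, -11, -6)
T4 reflect across x = 0: (3, -11, -6) → (-3, -11, -6)

T(p) = (-3, -11, -6)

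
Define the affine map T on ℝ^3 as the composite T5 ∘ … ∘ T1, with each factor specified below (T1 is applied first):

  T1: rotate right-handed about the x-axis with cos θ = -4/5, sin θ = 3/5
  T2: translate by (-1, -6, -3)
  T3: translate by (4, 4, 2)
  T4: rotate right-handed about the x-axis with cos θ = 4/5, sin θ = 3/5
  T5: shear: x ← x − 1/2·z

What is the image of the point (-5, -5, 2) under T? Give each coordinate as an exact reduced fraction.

T1 rotate right-handed about the x-axis with cos θ = -4/5, sin θ = 3/5: (-5, -5, 2) → (-5, 14/5, -23/5)
T2 translate by (-1, -6, -3): (-5, 14/5, -23/5) → (-6, -16/5, -38/5)
T3 translate by (4, 4, 2): (-6, -16/5, -38/5) → (-2, 4/5, -28/5)
T4 rotate right-handed about the x-axis with cos θ = 4/5, sin θ = 3/5: (-2, 4/5, -28/5) → (-2, 4, -4)
T5 shear: x ← x − 1/2·z: (-2, 4, -4) → (0, 4, -4)

T(p) = (0, 4, -4)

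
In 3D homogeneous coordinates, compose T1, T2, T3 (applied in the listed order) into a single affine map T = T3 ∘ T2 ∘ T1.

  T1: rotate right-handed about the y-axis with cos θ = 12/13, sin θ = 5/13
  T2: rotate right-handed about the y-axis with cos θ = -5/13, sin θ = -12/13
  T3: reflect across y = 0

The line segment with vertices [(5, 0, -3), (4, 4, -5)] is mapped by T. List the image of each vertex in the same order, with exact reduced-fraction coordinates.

image vertices: (3, 0, 5), (5, -4, 4)

T1 rotate right-handed about the y-axis with cos θ = 12/13, sin θ = 5/13: (5, 0, -3) → (45/13, 0, -61/13); (4, 4, -5) → (23/13, 4, -80/13)
T2 rotate right-handed about the y-axis with cos θ = -5/13, sin θ = -12/13: (45/13, 0, -61/13) → (3, 0, 5); (23/13, 4, -80/13) → (5, 4, 4)
T3 reflect across y = 0: (3, 0, 5) → (3, 0, 5); (5, 4, 4) → (5, -4, 4)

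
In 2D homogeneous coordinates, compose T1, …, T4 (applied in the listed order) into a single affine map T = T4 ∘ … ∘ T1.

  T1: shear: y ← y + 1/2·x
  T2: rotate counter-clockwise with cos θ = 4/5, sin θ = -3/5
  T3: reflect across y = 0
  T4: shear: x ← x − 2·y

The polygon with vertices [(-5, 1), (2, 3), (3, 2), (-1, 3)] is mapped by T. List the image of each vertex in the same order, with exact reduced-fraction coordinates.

T1 shear: y ← y + 1/2·x: (-5, 1) → (-5, -3/2); (2, 3) → (2, 4); (3, 2) → (3, 7/2); (-1, 3) → (-1, 5/2)
T2 rotate counter-clockwise with cos θ = 4/5, sin θ = -3/5: (-5, -3/2) → (-49/10, 9/5); (2, 4) → (4, 2); (3, 7/2) → (9/2, 1); (-1, 5/2) → (7/10, 13/5)
T3 reflect across y = 0: (-49/10, 9/5) → (-49/10, -9/5); (4, 2) → (4, -2); (9/2, 1) → (9/2, -1); (7/10, 13/5) → (7/10, -13/5)
T4 shear: x ← x − 2·y: (-49/10, -9/5) → (-13/10, -9/5); (4, -2) → (8, -2); (9/2, -1) → (13/2, -1); (7/10, -13/5) → (59/10, -13/5)

image vertices: (-13/10, -9/5), (8, -2), (13/2, -1), (59/10, -13/5)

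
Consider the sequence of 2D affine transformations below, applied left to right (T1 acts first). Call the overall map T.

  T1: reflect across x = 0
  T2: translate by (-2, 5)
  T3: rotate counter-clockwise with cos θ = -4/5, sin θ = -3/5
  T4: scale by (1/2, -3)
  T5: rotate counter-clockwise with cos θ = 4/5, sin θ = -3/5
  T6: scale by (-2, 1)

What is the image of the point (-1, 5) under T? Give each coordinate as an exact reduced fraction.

T1 reflect across x = 0: (-1, 5) → (1, 5)
T2 translate by (-2, 5): (1, 5) → (-1, 10)
T3 rotate counter-clockwise with cos θ = -4/5, sin θ = -3/5: (-1, 10) → (34/5, -37/5)
T4 scale by (1/2, -3): (34/5, -37/5) → (17/5, 111/5)
T5 rotate counter-clockwise with cos θ = 4/5, sin θ = -3/5: (17/5, 111/5) → (401/25, 393/25)
T6 scale by (-2, 1): (401/25, 393/25) → (-802/25, 393/25)

T(p) = (-802/25, 393/25)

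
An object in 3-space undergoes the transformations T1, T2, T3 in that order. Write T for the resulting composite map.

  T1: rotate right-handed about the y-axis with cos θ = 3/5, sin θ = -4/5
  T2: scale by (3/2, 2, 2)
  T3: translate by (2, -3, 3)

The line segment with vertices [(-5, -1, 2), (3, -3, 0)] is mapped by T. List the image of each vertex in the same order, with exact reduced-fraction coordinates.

image vertices: (-49/10, -5, -13/5), (47/10, -9, 39/5)

T1 rotate right-handed about the y-axis with cos θ = 3/5, sin θ = -4/5: (-5, -1, 2) → (-23/5, -1, -14/5); (3, -3, 0) → (9/5, -3, 12/5)
T2 scale by (3/2, 2, 2): (-23/5, -1, -14/5) → (-69/10, -2, -28/5); (9/5, -3, 12/5) → (27/10, -6, 24/5)
T3 translate by (2, -3, 3): (-69/10, -2, -28/5) → (-49/10, -5, -13/5); (27/10, -6, 24/5) → (47/10, -9, 39/5)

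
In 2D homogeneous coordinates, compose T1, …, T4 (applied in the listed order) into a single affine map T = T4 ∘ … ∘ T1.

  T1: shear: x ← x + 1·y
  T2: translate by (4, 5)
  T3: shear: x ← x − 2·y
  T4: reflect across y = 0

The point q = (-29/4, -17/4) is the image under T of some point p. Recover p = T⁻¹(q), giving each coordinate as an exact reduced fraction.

T1 = [1 1 0; 0 1 0; 0 0 1]
T2·T1 = [1 1 4; 0 1 5; 0 0 1]
T3·…·T1 = [1 -1 -6; 0 1 5; 0 0 1]
T4·…·T1 = [1 -1 -6; 0 -1 -5; 0 0 1]
det M = -1; M⁻¹ = [1 -1 1; 0 -1 -5; 0 0 1]
M⁻¹ · (-29/4, -17/4)ᵀ = (-2, -3/4)ᵀ

p = (-2, -3/4)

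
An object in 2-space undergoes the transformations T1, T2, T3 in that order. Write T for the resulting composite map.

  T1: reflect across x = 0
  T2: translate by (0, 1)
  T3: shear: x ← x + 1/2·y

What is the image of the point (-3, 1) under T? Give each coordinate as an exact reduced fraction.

T(p) = (4, 2)

T1 reflect across x = 0: (-3, 1) → (3, 1)
T2 translate by (0, 1): (3, 1) → (3, 2)
T3 shear: x ← x + 1/2·y: (3, 2) → (4, 2)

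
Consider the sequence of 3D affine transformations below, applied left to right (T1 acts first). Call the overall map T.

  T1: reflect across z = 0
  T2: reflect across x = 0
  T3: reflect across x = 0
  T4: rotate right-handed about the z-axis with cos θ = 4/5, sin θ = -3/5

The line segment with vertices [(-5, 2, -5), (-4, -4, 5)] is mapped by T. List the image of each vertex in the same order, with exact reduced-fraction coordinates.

T1 reflect across z = 0: (-5, 2, -5) → (-5, 2, 5); (-4, -4, 5) → (-4, -4, -5)
T2 reflect across x = 0: (-5, 2, 5) → (5, 2, 5); (-4, -4, -5) → (4, -4, -5)
T3 reflect across x = 0: (5, 2, 5) → (-5, 2, 5); (4, -4, -5) → (-4, -4, -5)
T4 rotate right-handed about the z-axis with cos θ = 4/5, sin θ = -3/5: (-5, 2, 5) → (-14/5, 23/5, 5); (-4, -4, -5) → (-28/5, -4/5, -5)

image vertices: (-14/5, 23/5, 5), (-28/5, -4/5, -5)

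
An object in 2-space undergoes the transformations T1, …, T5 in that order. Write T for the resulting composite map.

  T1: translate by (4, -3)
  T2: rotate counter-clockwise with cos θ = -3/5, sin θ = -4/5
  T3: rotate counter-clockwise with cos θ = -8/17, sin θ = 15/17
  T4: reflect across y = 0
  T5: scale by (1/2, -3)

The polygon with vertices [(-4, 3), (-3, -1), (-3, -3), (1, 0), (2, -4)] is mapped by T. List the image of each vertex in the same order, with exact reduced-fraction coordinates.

T1 translate by (4, -3): (-4, 3) → (0, 0); (-3, -1) → (1, -4); (-3, -3) → (1, -6); (1, 0) → (5, -3); (2, -4) → (6, -7)
T2 rotate counter-clockwise with cos θ = -3/5, sin θ = -4/5: (0, 0) → (0, 0); (1, -4) → (-19/5, 8/5); (1, -6) → (-27/5, 14/5); (5, -3) → (-27/5, -11/5); (6, -7) → (-46/5, -3/5)
T3 rotate counter-clockwise with cos θ = -8/17, sin θ = 15/17: (0, 0) → (0, 0); (-19/5, 8/5) → (32/85, -349/85); (-27/5, 14/5) → (6/85, -517/85); (-27/5, -11/5) → (381/85, -317/85); (-46/5, -3/5) → (413/85, -666/85)
T4 reflect across y = 0: (0, 0) → (0, 0); (32/85, -349/85) → (32/85, 349/85); (6/85, -517/85) → (6/85, 517/85); (381/85, -317/85) → (381/85, 317/85); (413/85, -666/85) → (413/85, 666/85)
T5 scale by (1/2, -3): (0, 0) → (0, 0); (32/85, 349/85) → (16/85, -1047/85); (6/85, 517/85) → (3/85, -1551/85); (381/85, 317/85) → (381/170, -951/85); (413/85, 666/85) → (413/170, -1998/85)

image vertices: (0, 0), (16/85, -1047/85), (3/85, -1551/85), (381/170, -951/85), (413/170, -1998/85)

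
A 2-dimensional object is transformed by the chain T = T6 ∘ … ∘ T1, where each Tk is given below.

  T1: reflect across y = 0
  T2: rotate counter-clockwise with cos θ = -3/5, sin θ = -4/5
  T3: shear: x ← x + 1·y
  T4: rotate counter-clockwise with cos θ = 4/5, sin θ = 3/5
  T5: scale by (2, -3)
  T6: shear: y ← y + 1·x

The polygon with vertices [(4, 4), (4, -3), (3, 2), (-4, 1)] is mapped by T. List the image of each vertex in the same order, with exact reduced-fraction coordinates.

T1 reflect across y = 0: (4, 4) → (4, -4); (4, -3) → (4, 3); (3, 2) → (3, -2); (-4, 1) → (-4, -1)
T2 rotate counter-clockwise with cos θ = -3/5, sin θ = -4/5: (4, -4) → (-28/5, -4/5); (4, 3) → (0, -5); (3, -2) → (-17/5, -6/5); (-4, -1) → (8/5, 19/5)
T3 shear: x ← x + 1·y: (-28/5, -4/5) → (-32/5, -4/5); (0, -5) → (-5, -5); (-17/5, -6/5) → (-23/5, -6/5); (8/5, 19/5) → (27/5, 19/5)
T4 rotate counter-clockwise with cos θ = 4/5, sin θ = 3/5: (-32/5, -4/5) → (-116/25, -112/25); (-5, -5) → (-1, -7); (-23/5, -6/5) → (-74/25, -93/25); (27/5, 19/5) → (51/25, 157/25)
T5 scale by (2, -3): (-116/25, -112/25) → (-232/25, 336/25); (-1, -7) → (-2, 21); (-74/25, -93/25) → (-148/25, 279/25); (51/25, 157/25) → (102/25, -471/25)
T6 shear: y ← y + 1·x: (-232/25, 336/25) → (-232/25, 104/25); (-2, 21) → (-2, 19); (-148/25, 279/25) → (-148/25, 131/25); (102/25, -471/25) → (102/25, -369/25)

image vertices: (-232/25, 104/25), (-2, 19), (-148/25, 131/25), (102/25, -369/25)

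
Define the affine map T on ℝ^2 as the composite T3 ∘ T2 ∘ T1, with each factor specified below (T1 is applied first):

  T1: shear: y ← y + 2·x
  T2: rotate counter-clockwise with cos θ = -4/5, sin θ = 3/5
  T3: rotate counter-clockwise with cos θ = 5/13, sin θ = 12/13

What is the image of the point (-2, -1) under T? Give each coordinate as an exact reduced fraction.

T1 shear: y ← y + 2·x: (-2, -1) → (-2, -5)
T2 rotate counter-clockwise with cos θ = -4/5, sin θ = 3/5: (-2, -5) → (23/5, 14/5)
T3 rotate counter-clockwise with cos θ = 5/13, sin θ = 12/13: (23/5, 14/5) → (-53/65, 346/65)

T(p) = (-53/65, 346/65)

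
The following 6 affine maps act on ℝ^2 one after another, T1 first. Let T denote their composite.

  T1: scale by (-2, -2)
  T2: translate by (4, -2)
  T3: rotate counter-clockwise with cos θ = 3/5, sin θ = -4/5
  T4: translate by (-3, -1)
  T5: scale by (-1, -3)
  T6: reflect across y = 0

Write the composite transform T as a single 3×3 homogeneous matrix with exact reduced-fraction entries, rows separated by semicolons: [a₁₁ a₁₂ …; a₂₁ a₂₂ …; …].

T = [6/5 8/5 11/5; 24/5 -18/5 -81/5; 0 0 1]

T1 = [-2 0 0; 0 -2 0; 0 0 1]
T2·T1 = [-2 0 4; 0 -2 -2; 0 0 1]
T3·…·T1 = [-6/5 -8/5 4/5; 8/5 -6/5 -22/5; 0 0 1]
T4·…·T1 = [-6/5 -8/5 -11/5; 8/5 -6/5 -27/5; 0 0 1]
T5·…·T1 = [6/5 8/5 11/5; -24/5 18/5 81/5; 0 0 1]
T6·…·T1 = [6/5 8/5 11/5; 24/5 -18/5 -81/5; 0 0 1]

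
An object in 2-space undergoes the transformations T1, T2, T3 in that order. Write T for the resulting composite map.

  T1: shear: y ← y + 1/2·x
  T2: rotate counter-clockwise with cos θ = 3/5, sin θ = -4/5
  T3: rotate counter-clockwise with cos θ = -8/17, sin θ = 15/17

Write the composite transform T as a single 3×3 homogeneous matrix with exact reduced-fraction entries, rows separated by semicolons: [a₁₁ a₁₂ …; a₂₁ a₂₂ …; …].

T1 = [1 0 0; 1/2 1 0; 0 0 1]
T2·T1 = [1 4/5 0; -1/2 3/5 0; 0 0 1]
T3·…·T1 = [-1/34 -77/85 0; 19/17 36/85 0; 0 0 1]

T = [-1/34 -77/85 0; 19/17 36/85 0; 0 0 1]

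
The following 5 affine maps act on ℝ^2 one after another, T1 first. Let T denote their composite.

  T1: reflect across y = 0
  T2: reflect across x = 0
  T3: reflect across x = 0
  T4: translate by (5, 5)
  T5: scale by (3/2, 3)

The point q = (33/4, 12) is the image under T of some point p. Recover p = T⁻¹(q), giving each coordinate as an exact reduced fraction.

p = (1/2, 1)

T1 = [1 0 0; 0 -1 0; 0 0 1]
T2·T1 = [-1 0 0; 0 -1 0; 0 0 1]
T3·…·T1 = [1 0 0; 0 -1 0; 0 0 1]
T4·…·T1 = [1 0 5; 0 -1 5; 0 0 1]
T5·…·T1 = [3/2 0 15/2; 0 -3 15; 0 0 1]
det M = -9/2; M⁻¹ = [2/3 0 -5; 0 -1/3 5; 0 0 1]
M⁻¹ · (33/4, 12)ᵀ = (1/2, 1)ᵀ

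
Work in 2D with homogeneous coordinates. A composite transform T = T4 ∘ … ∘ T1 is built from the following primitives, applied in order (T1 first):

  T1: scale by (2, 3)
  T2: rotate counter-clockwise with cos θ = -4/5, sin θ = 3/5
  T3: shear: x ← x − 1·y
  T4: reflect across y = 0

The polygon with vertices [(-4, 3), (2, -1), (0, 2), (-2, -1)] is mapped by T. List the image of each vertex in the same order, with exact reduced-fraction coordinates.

image vertices: (13, 12), (-31/5, -24/5), (6/5, 24/5), (5, 0)

T1 scale by (2, 3): (-4, 3) → (-8, 9); (2, -1) → (4, -3); (0, 2) → (0, 6); (-2, -1) → (-4, -3)
T2 rotate counter-clockwise with cos θ = -4/5, sin θ = 3/5: (-8, 9) → (1, -12); (4, -3) → (-7/5, 24/5); (0, 6) → (-18/5, -24/5); (-4, -3) → (5, 0)
T3 shear: x ← x − 1·y: (1, -12) → (13, -12); (-7/5, 24/5) → (-31/5, 24/5); (-18/5, -24/5) → (6/5, -24/5); (5, 0) → (5, 0)
T4 reflect across y = 0: (13, -12) → (13, 12); (-31/5, 24/5) → (-31/5, -24/5); (6/5, -24/5) → (6/5, 24/5); (5, 0) → (5, 0)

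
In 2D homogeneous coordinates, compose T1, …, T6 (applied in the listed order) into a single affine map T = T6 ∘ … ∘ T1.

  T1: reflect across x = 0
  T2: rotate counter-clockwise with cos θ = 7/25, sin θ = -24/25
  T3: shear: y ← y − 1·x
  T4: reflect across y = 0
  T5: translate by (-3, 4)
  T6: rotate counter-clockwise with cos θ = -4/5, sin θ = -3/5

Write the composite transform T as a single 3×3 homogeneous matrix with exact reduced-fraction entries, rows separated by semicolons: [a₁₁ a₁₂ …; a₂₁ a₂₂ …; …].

T1 = [-1 0 0; 0 1 0; 0 0 1]
T2·T1 = [-7/25 24/25 0; 24/25 7/25 0; 0 0 1]
T3·…·T1 = [-7/25 24/25 0; 31/25 -17/25 0; 0 0 1]
T4·…·T1 = [-7/25 24/25 0; -31/25 17/25 0; 0 0 1]
T5·…·T1 = [-7/25 24/25 -3; -31/25 17/25 4; 0 0 1]
T6·…·T1 = [-13/25 -9/25 24/5; 29/25 -28/25 -7/5; 0 0 1]

T = [-13/25 -9/25 24/5; 29/25 -28/25 -7/5; 0 0 1]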